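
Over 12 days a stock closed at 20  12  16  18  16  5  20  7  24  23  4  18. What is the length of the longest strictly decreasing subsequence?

5

Let dp[i] be the longest strictly decreasing subsequence ending at i:
i:      1  2  3  4  5  6  7  8  9 10 11 12
a[i]:  20 12 16 18 16  5 20  7 24 23  4 18
dp:     1  2  2  2  3  4  1  4  1  2  5  3
Maximum is 5.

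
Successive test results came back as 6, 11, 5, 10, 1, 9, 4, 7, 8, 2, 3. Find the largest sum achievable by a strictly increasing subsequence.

21

Let S[i] be the best sum of a strictly increasing subsequence ending at i:
i:      1  2  3  4  5  6  7  8  9 10 11
a[i]:   6 11  5 10  1  9  4  7  8  2  3
S:      6 17  5 16  1 15  5 13 21  3  6
Maximum is 21 (e.g. 6 + 7 + 8).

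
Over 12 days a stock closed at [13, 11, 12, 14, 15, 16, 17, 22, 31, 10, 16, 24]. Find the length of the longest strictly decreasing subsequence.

Let dp[i] be the longest strictly decreasing subsequence ending at i:
i:      1  2  3  4  5  6  7  8  9 10 11 12
a[i]:  13 11 12 14 15 16 17 22 31 10 16 24
dp:     1  2  2  1  1  1  1  1  1  3  2  2
Maximum is 3.

3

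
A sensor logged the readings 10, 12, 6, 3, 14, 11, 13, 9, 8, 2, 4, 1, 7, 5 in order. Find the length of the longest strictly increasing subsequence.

Track the smallest tail for each achievable length (strict):
10 → extends → [10]
12 → extends → [10, 12]
6 → replaces 10 → [6, 12]
3 → replaces 6 → [3, 12]
14 → extends → [3, 12, 14]
11 → replaces 12 → [3, 11, 14]
13 → replaces 14 → [3, 11, 13]
9 → replaces 11 → [3, 9, 13]
8 → replaces 9 → [3, 8, 13]
2 → replaces 3 → [2, 8, 13]
4 → replaces 8 → [2, 4, 13]
1 → replaces 2 → [1, 4, 13]
7 → replaces 13 → [1, 4, 7]
5 → replaces 7 → [1, 4, 5]
Three tails, so the longest strictly increasing subsequence has length 3 (e.g. 10, 12, 14).

3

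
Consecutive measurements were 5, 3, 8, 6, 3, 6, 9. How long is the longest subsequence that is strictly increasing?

Track the smallest tail for each achievable length (strict):
5 → extends → [5]
3 → replaces 5 → [3]
8 → extends → [3, 8]
6 → replaces 8 → [3, 6]
3 → already a tail → [3, 6]
6 → already a tail → [3, 6]
9 → extends → [3, 6, 9]
Three tails, so the longest strictly increasing subsequence has length 3 (e.g. 5, 8, 9).

3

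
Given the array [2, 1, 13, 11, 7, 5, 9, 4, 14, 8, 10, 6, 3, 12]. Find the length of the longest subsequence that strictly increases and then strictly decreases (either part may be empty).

7

inc[i] = longest strictly increasing subsequence ending at i; dec[i] = longest strictly decreasing subsequence starting at i:
i:      1  2  3  4  5  6  7  8  9 10 11 12 13 14
a[i]:   2  1 13 11  7  5  9  4 14  8 10  6  3 12
inc:    1  1  2  2  2  2  3  2  4  3  4  3  2  5
dec:    2  1  6  5  4  3  4  2  4  3  3  2  1  1
Best peak at i=3 (value 13): inc=2, dec=6, length 2+6−1 = 7.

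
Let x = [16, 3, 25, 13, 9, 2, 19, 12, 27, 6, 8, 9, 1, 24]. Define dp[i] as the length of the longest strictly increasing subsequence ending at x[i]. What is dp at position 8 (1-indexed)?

3

dp[i] = 1 + max{dp[j] : j<i, x[j]<x[i]} (or 1 if no such j):
i:      1  2  3  4  5  6  7  8  9 10 11 12 13 14
x[i]:  16  3 25 13  9  2 19 12 27  6  8  9  1 24
dp:     1  1  2  2  2  1  3  3  4  2  3  4  1  5
At index 8 the value is 3.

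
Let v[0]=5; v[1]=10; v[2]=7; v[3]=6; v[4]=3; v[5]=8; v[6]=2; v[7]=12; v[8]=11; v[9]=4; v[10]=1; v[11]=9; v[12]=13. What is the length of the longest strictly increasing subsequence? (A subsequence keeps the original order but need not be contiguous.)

5

Let dp[i] be the length of the longest such subsequence ending at index i:
i:      0  1  2  3  4  5  6  7  8  9 10 11 12
v[i]:   5 10  7  6  3  8  2 12 11  4  1  9 13
dp:     1  2  2  2  1  3  1  4  4  2  1  4  5
Maximum dp value is 5.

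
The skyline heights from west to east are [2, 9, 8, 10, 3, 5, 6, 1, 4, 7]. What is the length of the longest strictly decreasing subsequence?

Negate each value so 'decreasing' becomes 'increasing', then run patience tails on the negated sequence:
-2 → extends → [-2]
-9 → replaces -2 → [-9]
-8 → extends → [-9, -8]
-10 → replaces -9 → [-10, -8]
-3 → extends → [-10, -8, -3]
-5 → replaces -3 → [-10, -8, -5]
-6 → replaces -5 → [-10, -8, -6]
-1 → extends → [-10, -8, -6, -1]
-4 → replaces -1 → [-10, -8, -6, -4]
-7 → replaces -6 → [-10, -8, -7, -4]
Four tails, so the longest strictly decreasing subsequence of the original has length 4.

4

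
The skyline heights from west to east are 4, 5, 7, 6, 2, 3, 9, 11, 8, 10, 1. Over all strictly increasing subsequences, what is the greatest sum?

Let S[i] be the best sum of a strictly increasing subsequence ending at i:
i:      1  2  3  4  5  6  7  8  9 10 11
a[i]:   4  5  7  6  2  3  9 11  8 10  1
S:      4  9 16 15  2  5 25 36 24 35  1
Maximum is 36 (e.g. 4 + 5 + 7 + 9 + 11).

36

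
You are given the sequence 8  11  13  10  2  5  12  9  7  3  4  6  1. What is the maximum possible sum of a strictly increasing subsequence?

Let S[i] be the best sum of a strictly increasing subsequence ending at i:
i:      1  2  3  4  5  6  7  8  9 10 11 12 13
a[i]:   8 11 13 10  2  5 12  9  7  3  4  6  1
S:      8 19 32 18  2  7 31 17 14  5  9 15  1
Maximum is 32 (e.g. 8 + 11 + 13).

32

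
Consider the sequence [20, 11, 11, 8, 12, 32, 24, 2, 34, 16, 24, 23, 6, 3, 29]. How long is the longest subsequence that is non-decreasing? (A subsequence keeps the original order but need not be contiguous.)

6

Let dp[i] be the length of the longest such subsequence ending at index i:
i:      1  2  3  4  5  6  7  8  9 10 11 12 13 14 15
a[i]:  20 11 11  8 12 32 24  2 34 16 24 23  6  3 29
dp:     1  1  2  1  3  4  4  1  5  4  5  5  2  2  6
Maximum dp value is 6.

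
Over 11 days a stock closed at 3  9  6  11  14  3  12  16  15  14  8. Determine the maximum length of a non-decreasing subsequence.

Track the smallest tail for each achievable length (allowing ties):
3 → extends → [3]
9 → extends → [3, 9]
6 → replaces 9 → [3, 6]
11 → extends → [3, 6, 11]
14 → extends → [3, 6, 11, 14]
3 → replaces 6 → [3, 3, 11, 14]
12 → replaces 14 → [3, 3, 11, 12]
16 → extends → [3, 3, 11, 12, 16]
15 → replaces 16 → [3, 3, 11, 12, 15]
14 → replaces 15 → [3, 3, 11, 12, 14]
8 → replaces 11 → [3, 3, 8, 12, 14]
Five tails, so the longest non-decreasing subsequence has length 5 (e.g. 3, 9, 11, 14, 16).

5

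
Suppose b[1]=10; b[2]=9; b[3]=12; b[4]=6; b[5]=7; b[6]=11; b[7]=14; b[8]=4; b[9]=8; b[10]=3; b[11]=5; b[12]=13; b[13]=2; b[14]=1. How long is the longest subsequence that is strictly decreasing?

7

Negate each value so 'decreasing' becomes 'increasing', then run patience tails on the negated sequence:
-10 → extends → [-10]
-9 → extends → [-10, -9]
-12 → replaces -10 → [-12, -9]
-6 → extends → [-12, -9, -6]
-7 → replaces -6 → [-12, -9, -7]
-11 → replaces -9 → [-12, -11, -7]
-14 → replaces -12 → [-14, -11, -7]
-4 → extends → [-14, -11, -7, -4]
-8 → replaces -7 → [-14, -11, -8, -4]
-3 → extends → [-14, -11, -8, -4, -3]
-5 → replaces -4 → [-14, -11, -8, -5, -3]
-13 → replaces -11 → [-14, -13, -8, -5, -3]
-2 → extends → [-14, -13, -8, -5, -3, -2]
-1 → extends → [-14, -13, -8, -5, -3, -2, -1]
Seven tails, so the longest strictly decreasing subsequence of the original has length 7.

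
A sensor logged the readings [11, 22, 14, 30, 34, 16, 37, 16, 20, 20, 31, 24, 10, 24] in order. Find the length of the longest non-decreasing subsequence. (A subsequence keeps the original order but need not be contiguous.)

8

Let dp[i] be the length of the longest such subsequence ending at index i:
i:      1  2  3  4  5  6  7  8  9 10 11 12 13 14
a[i]:  11 22 14 30 34 16 37 16 20 20 31 24 10 24
dp:     1  2  2  3  4  3  5  4  5  6  7  7  1  8
Maximum dp value is 8.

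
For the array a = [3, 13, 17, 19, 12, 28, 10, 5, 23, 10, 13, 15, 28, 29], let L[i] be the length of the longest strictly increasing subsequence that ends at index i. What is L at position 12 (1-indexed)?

dp[i] = 1 + max{dp[j] : j<i, a[j]<a[i]} (or 1 if no such j):
i:      1  2  3  4  5  6  7  8  9 10 11 12 13 14
a[i]:   3 13 17 19 12 28 10  5 23 10 13 15 28 29
dp:     1  2  3  4  2  5  2  2  5  3  4  5  6  7
At index 12 the value is 5.

5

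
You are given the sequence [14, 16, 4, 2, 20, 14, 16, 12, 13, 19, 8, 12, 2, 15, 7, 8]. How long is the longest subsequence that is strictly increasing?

Let dp[i] be the length of the longest such subsequence ending at index i:
i:      1  2  3  4  5  6  7  8  9 10 11 12 13 14 15 16
a[i]:  14 16  4  2 20 14 16 12 13 19  8 12  2 15  7  8
dp:     1  2  1  1  3  2  3  2  3  4  2  3  1  4  2  3
Maximum dp value is 4.

4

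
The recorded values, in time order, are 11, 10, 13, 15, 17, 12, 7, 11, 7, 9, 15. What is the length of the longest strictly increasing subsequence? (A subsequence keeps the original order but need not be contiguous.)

4

Track the smallest tail for each achievable length (strict):
11 → extends → [11]
10 → replaces 11 → [10]
13 → extends → [10, 13]
15 → extends → [10, 13, 15]
17 → extends → [10, 13, 15, 17]
12 → replaces 13 → [10, 12, 15, 17]
7 → replaces 10 → [7, 12, 15, 17]
11 → replaces 12 → [7, 11, 15, 17]
7 → already a tail → [7, 11, 15, 17]
9 → replaces 11 → [7, 9, 15, 17]
15 → already a tail → [7, 9, 15, 17]
Four tails, so the longest strictly increasing subsequence has length 4 (e.g. 11, 13, 15, 17).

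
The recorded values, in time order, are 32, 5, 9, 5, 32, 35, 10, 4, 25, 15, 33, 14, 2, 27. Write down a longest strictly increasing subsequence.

5, 9, 10, 25, 33

Patience tails give the LIS length; then backtrack through the dp parents:
32 → extends → [32]
5 → replaces 32 → [5]
9 → extends → [5, 9]
5 → already a tail → [5, 9]
32 → extends → [5, 9, 32]
35 → extends → [5, 9, 32, 35]
10 → replaces 32 → [5, 9, 10, 35]
4 → replaces 5 → [4, 9, 10, 35]
25 → replaces 35 → [4, 9, 10, 25]
15 → replaces 25 → [4, 9, 10, 15]
33 → extends → [4, 9, 10, 15, 33]
14 → replaces 15 → [4, 9, 10, 14, 33]
2 → replaces 4 → [2, 9, 10, 14, 33]
27 → replaces 33 → [2, 9, 10, 14, 27]
Length 5; one witness is 5, 9, 10, 25, 33.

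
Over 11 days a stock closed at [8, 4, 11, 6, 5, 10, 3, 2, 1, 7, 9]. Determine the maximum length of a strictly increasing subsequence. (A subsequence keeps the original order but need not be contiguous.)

Track the smallest tail for each achievable length (strict):
8 → extends → [8]
4 → replaces 8 → [4]
11 → extends → [4, 11]
6 → replaces 11 → [4, 6]
5 → replaces 6 → [4, 5]
10 → extends → [4, 5, 10]
3 → replaces 4 → [3, 5, 10]
2 → replaces 3 → [2, 5, 10]
1 → replaces 2 → [1, 5, 10]
7 → replaces 10 → [1, 5, 7]
9 → extends → [1, 5, 7, 9]
Four tails, so the longest strictly increasing subsequence has length 4 (e.g. 4, 6, 7, 9).

4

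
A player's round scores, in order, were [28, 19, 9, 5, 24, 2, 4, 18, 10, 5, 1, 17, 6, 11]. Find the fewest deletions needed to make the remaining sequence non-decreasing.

9

Fewest deletions = n − (longest non-decreasing subsequence).
Patience tails:
28 → extends → [28]
19 → replaces 28 → [19]
9 → replaces 19 → [9]
5 → replaces 9 → [5]
24 → extends → [5, 24]
2 → replaces 5 → [2, 24]
4 → replaces 24 → [2, 4]
18 → extends → [2, 4, 18]
10 → replaces 18 → [2, 4, 10]
5 → replaces 10 → [2, 4, 5]
1 → replaces 2 → [1, 4, 5]
17 → extends → [1, 4, 5, 17]
6 → replaces 17 → [1, 4, 5, 6]
11 → extends → [1, 4, 5, 6, 11]
Longest non-decreasing subsequence has length 5, so deletions = 14 − 5 = 9.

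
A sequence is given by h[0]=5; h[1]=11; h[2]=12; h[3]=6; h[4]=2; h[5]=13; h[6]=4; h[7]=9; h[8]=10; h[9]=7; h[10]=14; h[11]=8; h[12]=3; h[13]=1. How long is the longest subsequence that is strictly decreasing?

Let dp[i] be the longest strictly decreasing subsequence ending at i:
i:      0  1  2  3  4  5  6  7  8  9 10 11 12 13
h[i]:   5 11 12  6  2 13  4  9 10  7 14  8  3  1
dp:     1  1  1  2  3  1  3  2  2  3  1  3  4  5
Maximum is 5.

5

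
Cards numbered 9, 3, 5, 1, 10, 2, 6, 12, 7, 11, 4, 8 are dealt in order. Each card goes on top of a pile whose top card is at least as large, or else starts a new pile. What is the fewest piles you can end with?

5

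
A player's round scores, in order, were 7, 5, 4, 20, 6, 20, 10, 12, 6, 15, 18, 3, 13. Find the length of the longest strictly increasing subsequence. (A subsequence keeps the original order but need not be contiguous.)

Track the smallest tail for each achievable length (strict):
7 → extends → [7]
5 → replaces 7 → [5]
4 → replaces 5 → [4]
20 → extends → [4, 20]
6 → replaces 20 → [4, 6]
20 → extends → [4, 6, 20]
10 → replaces 20 → [4, 6, 10]
12 → extends → [4, 6, 10, 12]
6 → already a tail → [4, 6, 10, 12]
15 → extends → [4, 6, 10, 12, 15]
18 → extends → [4, 6, 10, 12, 15, 18]
3 → replaces 4 → [3, 6, 10, 12, 15, 18]
13 → replaces 15 → [3, 6, 10, 12, 13, 18]
Six tails, so the longest strictly increasing subsequence has length 6 (e.g. 5, 6, 10, 12, 15, 18).

6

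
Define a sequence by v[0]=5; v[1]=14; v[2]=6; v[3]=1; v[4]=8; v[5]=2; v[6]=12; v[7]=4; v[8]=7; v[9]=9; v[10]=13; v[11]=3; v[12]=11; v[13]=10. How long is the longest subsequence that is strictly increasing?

Track the smallest tail for each achievable length (strict):
5 → extends → [5]
14 → extends → [5, 14]
6 → replaces 14 → [5, 6]
1 → replaces 5 → [1, 6]
8 → extends → [1, 6, 8]
2 → replaces 6 → [1, 2, 8]
12 → extends → [1, 2, 8, 12]
4 → replaces 8 → [1, 2, 4, 12]
7 → replaces 12 → [1, 2, 4, 7]
9 → extends → [1, 2, 4, 7, 9]
13 → extends → [1, 2, 4, 7, 9, 13]
3 → replaces 4 → [1, 2, 3, 7, 9, 13]
11 → replaces 13 → [1, 2, 3, 7, 9, 11]
10 → replaces 11 → [1, 2, 3, 7, 9, 10]
Six tails, so the longest strictly increasing subsequence has length 6 (e.g. 1, 2, 4, 7, 9, 13).

6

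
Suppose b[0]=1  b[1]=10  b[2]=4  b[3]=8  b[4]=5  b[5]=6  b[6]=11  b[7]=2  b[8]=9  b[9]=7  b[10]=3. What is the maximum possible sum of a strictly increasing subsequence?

Let S[i] be the best sum of a strictly increasing subsequence ending at i:
i:      0  1  2  3  4  5  6  7  8  9 10
b[i]:   1 10  4  8  5  6 11  2  9  7  3
S:      1 11  5 13 10 16 27  3 25 23  6
Maximum is 27 (e.g. 1 + 4 + 5 + 6 + 11).

27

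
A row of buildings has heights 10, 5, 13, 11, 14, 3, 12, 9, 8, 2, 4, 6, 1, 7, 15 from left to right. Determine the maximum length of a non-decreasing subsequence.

Track the smallest tail for each achievable length (allowing ties):
10 → extends → [10]
5 → replaces 10 → [5]
13 → extends → [5, 13]
11 → replaces 13 → [5, 11]
14 → extends → [5, 11, 14]
3 → replaces 5 → [3, 11, 14]
12 → replaces 14 → [3, 11, 12]
9 → replaces 11 → [3, 9, 12]
8 → replaces 9 → [3, 8, 12]
2 → replaces 3 → [2, 8, 12]
4 → replaces 8 → [2, 4, 12]
6 → replaces 12 → [2, 4, 6]
1 → replaces 2 → [1, 4, 6]
7 → extends → [1, 4, 6, 7]
15 → extends → [1, 4, 6, 7, 15]
Five tails, so the longest non-decreasing subsequence has length 5 (e.g. 3, 4, 6, 7, 15).

5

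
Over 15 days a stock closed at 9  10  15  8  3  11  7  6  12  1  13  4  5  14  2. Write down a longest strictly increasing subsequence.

Patience tails give the LIS length; then backtrack through the dp parents:
9 → extends → [9]
10 → extends → [9, 10]
15 → extends → [9, 10, 15]
8 → replaces 9 → [8, 10, 15]
3 → replaces 8 → [3, 10, 15]
11 → replaces 15 → [3, 10, 11]
7 → replaces 10 → [3, 7, 11]
6 → replaces 7 → [3, 6, 11]
12 → extends → [3, 6, 11, 12]
1 → replaces 3 → [1, 6, 11, 12]
13 → extends → [1, 6, 11, 12, 13]
4 → replaces 6 → [1, 4, 11, 12, 13]
5 → replaces 11 → [1, 4, 5, 12, 13]
14 → extends → [1, 4, 5, 12, 13, 14]
2 → replaces 4 → [1, 2, 5, 12, 13, 14]
Length 6; one witness is 9, 10, 11, 12, 13, 14.

9, 10, 11, 12, 13, 14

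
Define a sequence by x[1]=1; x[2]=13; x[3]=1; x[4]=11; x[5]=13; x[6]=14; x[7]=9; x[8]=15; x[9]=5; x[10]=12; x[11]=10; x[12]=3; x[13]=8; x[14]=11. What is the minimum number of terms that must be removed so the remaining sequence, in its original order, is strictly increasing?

Fewest deletions = n − (longest strictly increasing subsequence).
Patience tails:
1 → extends → [1]
13 → extends → [1, 13]
1 → already a tail → [1, 13]
11 → replaces 13 → [1, 11]
13 → extends → [1, 11, 13]
14 → extends → [1, 11, 13, 14]
9 → replaces 11 → [1, 9, 13, 14]
15 → extends → [1, 9, 13, 14, 15]
5 → replaces 9 → [1, 5, 13, 14, 15]
12 → replaces 13 → [1, 5, 12, 14, 15]
10 → replaces 12 → [1, 5, 10, 14, 15]
3 → replaces 5 → [1, 3, 10, 14, 15]
8 → replaces 10 → [1, 3, 8, 14, 15]
11 → replaces 14 → [1, 3, 8, 11, 15]
Longest strictly increasing subsequence has length 5, so deletions = 14 − 5 = 9.

9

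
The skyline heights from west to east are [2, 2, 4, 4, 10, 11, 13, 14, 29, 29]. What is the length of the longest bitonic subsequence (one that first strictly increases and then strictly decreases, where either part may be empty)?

inc[i] = longest strictly increasing subsequence ending at i; dec[i] = longest strictly decreasing subsequence starting at i:
i:      1  2  3  4  5  6  7  8  9 10
a[i]:   2  2  4  4 10 11 13 14 29 29
inc:    1  1  2  2  3  4  5  6  7  7
dec:    1  1  1  1  1  1  1  1  1  1
Best peak at i=9 (value 29): inc=7, dec=1, length 7+1−1 = 7.

7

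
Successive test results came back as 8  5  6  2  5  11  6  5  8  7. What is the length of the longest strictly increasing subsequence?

4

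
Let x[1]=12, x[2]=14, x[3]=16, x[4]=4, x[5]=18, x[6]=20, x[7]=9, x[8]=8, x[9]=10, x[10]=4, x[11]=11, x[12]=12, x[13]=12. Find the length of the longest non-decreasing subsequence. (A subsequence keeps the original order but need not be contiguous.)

6

Track the smallest tail for each achievable length (allowing ties):
12 → extends → [12]
14 → extends → [12, 14]
16 → extends → [12, 14, 16]
4 → replaces 12 → [4, 14, 16]
18 → extends → [4, 14, 16, 18]
20 → extends → [4, 14, 16, 18, 20]
9 → replaces 14 → [4, 9, 16, 18, 20]
8 → replaces 9 → [4, 8, 16, 18, 20]
10 → replaces 16 → [4, 8, 10, 18, 20]
4 → replaces 8 → [4, 4, 10, 18, 20]
11 → replaces 18 → [4, 4, 10, 11, 20]
12 → replaces 20 → [4, 4, 10, 11, 12]
12 → extends → [4, 4, 10, 11, 12, 12]
Six tails, so the longest non-decreasing subsequence has length 6 (e.g. 4, 9, 10, 11, 12, 12).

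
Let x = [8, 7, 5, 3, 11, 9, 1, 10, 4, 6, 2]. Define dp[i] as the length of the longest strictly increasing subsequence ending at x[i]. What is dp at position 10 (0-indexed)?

2

dp[i] = 1 + max{dp[j] : j<i, x[j]<x[i]} (or 1 if no such j):
i:      0  1  2  3  4  5  6  7  8  9 10
x[i]:   8  7  5  3 11  9  1 10  4  6  2
dp:     1  1  1  1  2  2  1  3  2  3  2
At index 10 the value is 2.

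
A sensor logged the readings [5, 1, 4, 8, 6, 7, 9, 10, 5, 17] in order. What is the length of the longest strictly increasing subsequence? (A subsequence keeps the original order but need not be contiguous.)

Track the smallest tail for each achievable length (strict):
5 → extends → [5]
1 → replaces 5 → [1]
4 → extends → [1, 4]
8 → extends → [1, 4, 8]
6 → replaces 8 → [1, 4, 6]
7 → extends → [1, 4, 6, 7]
9 → extends → [1, 4, 6, 7, 9]
10 → extends → [1, 4, 6, 7, 9, 10]
5 → replaces 6 → [1, 4, 5, 7, 9, 10]
17 → extends → [1, 4, 5, 7, 9, 10, 17]
Seven tails, so the longest strictly increasing subsequence has length 7 (e.g. 1, 4, 6, 7, 9, 10, 17).

7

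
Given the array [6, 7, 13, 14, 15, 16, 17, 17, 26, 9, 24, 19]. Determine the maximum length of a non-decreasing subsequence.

9

Track the smallest tail for each achievable length (allowing ties):
6 → extends → [6]
7 → extends → [6, 7]
13 → extends → [6, 7, 13]
14 → extends → [6, 7, 13, 14]
15 → extends → [6, 7, 13, 14, 15]
16 → extends → [6, 7, 13, 14, 15, 16]
17 → extends → [6, 7, 13, 14, 15, 16, 17]
17 → extends → [6, 7, 13, 14, 15, 16, 17, 17]
26 → extends → [6, 7, 13, 14, 15, 16, 17, 17, 26]
9 → replaces 13 → [6, 7, 9, 14, 15, 16, 17, 17, 26]
24 → replaces 26 → [6, 7, 9, 14, 15, 16, 17, 17, 24]
19 → replaces 24 → [6, 7, 9, 14, 15, 16, 17, 17, 19]
Nine tails, so the longest non-decreasing subsequence has length 9 (e.g. 6, 7, 13, 14, 15, 16, 17, 17, 26).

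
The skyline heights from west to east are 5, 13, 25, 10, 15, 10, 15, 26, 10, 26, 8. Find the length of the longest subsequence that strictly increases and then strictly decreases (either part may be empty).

6

inc[i] = longest strictly increasing subsequence ending at i; dec[i] = longest strictly decreasing subsequence starting at i:
i:      1  2  3  4  5  6  7  8  9 10 11
a[i]:   5 13 25 10 15 10 15 26 10 26  8
inc:    1  2  3  2  3  2  3  4  2  4  2
dec:    1  3  4  2  3  2  3  3  2  2  1
Best peak at i=3 (value 25): inc=3, dec=4, length 3+4−1 = 6.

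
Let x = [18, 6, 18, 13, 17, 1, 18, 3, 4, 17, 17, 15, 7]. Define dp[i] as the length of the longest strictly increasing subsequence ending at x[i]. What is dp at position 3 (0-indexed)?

dp[i] = 1 + max{dp[j] : j<i, x[j]<x[i]} (or 1 if no such j):
i:      0  1  2  3  4  5  6  7  8  9 10 11 12
x[i]:  18  6 18 13 17  1 18  3  4 17 17 15  7
dp:     1  1  2  2  3  1  4  2  3  4  4  4  4
At index 3 the value is 2.

2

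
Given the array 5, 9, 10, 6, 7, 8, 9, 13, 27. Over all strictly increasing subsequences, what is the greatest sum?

75

Let S[i] be the best sum of a strictly increasing subsequence ending at i:
i:      1  2  3  4  5  6  7  8  9
a[i]:   5  9 10  6  7  8  9 13 27
S:      5 14 24 11 18 26 35 48 75
Maximum is 75 (e.g. 5 + 6 + 7 + 8 + 9 + 13 + 27).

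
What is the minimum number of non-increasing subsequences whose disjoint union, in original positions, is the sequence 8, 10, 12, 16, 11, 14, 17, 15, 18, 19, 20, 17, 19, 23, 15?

9

Place each on the leftmost legal pile:
8 → new pile 1 (tops now [8])
10 → new pile 2 (tops now [8, 10])
12 → new pile 3 (tops now [8, 10, 12])
16 → new pile 4 (tops now [8, 10, 12, 16])
11 → pile 3 (tops now [8, 10, 11, 16])
14 → pile 4 (tops now [8, 10, 11, 14])
17 → new pile 5 (tops now [8, 10, 11, 14, 17])
15 → pile 5 (tops now [8, 10, 11, 14, 15])
18 → new pile 6 (tops now [8, 10, 11, 14, 15, 18])
19 → new pile 7 (tops now [8, 10, 11, 14, 15, 18, 19])
20 → new pile 8 (tops now [8, 10, 11, 14, 15, 18, 19, 20])
17 → pile 6 (tops now [8, 10, 11, 14, 15, 17, 19, 20])
19 → pile 7 (tops now [8, 10, 11, 14, 15, 17, 19, 20])
23 → new pile 9 (tops now [8, 10, 11, 14, 15, 17, 19, 20, 23])
15 → pile 5 (tops now [8, 10, 11, 14, 15, 17, 19, 20, 23])
Nine piles.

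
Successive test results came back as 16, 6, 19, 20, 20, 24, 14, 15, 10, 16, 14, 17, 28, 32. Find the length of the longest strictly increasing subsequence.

7

Track the smallest tail for each achievable length (strict):
16 → extends → [16]
6 → replaces 16 → [6]
19 → extends → [6, 19]
20 → extends → [6, 19, 20]
20 → already a tail → [6, 19, 20]
24 → extends → [6, 19, 20, 24]
14 → replaces 19 → [6, 14, 20, 24]
15 → replaces 20 → [6, 14, 15, 24]
10 → replaces 14 → [6, 10, 15, 24]
16 → replaces 24 → [6, 10, 15, 16]
14 → replaces 15 → [6, 10, 14, 16]
17 → extends → [6, 10, 14, 16, 17]
28 → extends → [6, 10, 14, 16, 17, 28]
32 → extends → [6, 10, 14, 16, 17, 28, 32]
Seven tails, so the longest strictly increasing subsequence has length 7 (e.g. 6, 14, 15, 16, 17, 28, 32).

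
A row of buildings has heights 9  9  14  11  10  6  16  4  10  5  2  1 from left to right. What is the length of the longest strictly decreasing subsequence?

7

Negate each value so 'decreasing' becomes 'increasing', then run patience tails on the negated sequence:
-9 → extends → [-9]
-9 → already a tail → [-9]
-14 → replaces -9 → [-14]
-11 → extends → [-14, -11]
-10 → extends → [-14, -11, -10]
-6 → extends → [-14, -11, -10, -6]
-16 → replaces -14 → [-16, -11, -10, -6]
-4 → extends → [-16, -11, -10, -6, -4]
-10 → already a tail → [-16, -11, -10, -6, -4]
-5 → replaces -4 → [-16, -11, -10, -6, -5]
-2 → extends → [-16, -11, -10, -6, -5, -2]
-1 → extends → [-16, -11, -10, -6, -5, -2, -1]
Seven tails, so the longest strictly decreasing subsequence of the original has length 7.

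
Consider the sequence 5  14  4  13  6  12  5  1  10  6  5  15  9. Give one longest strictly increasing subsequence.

5, 6, 12, 15

Patience tails give the LIS length; then backtrack through the dp parents:
5 → extends → [5]
14 → extends → [5, 14]
4 → replaces 5 → [4, 14]
13 → replaces 14 → [4, 13]
6 → replaces 13 → [4, 6]
12 → extends → [4, 6, 12]
5 → replaces 6 → [4, 5, 12]
1 → replaces 4 → [1, 5, 12]
10 → replaces 12 → [1, 5, 10]
6 → replaces 10 → [1, 5, 6]
5 → already a tail → [1, 5, 6]
15 → extends → [1, 5, 6, 15]
9 → replaces 15 → [1, 5, 6, 9]
Length 4; one witness is 5, 6, 12, 15.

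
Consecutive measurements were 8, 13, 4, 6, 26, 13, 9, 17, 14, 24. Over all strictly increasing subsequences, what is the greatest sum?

64

Let S[i] be the best sum of a strictly increasing subsequence ending at i:
i:      1  2  3  4  5  6  7  8  9 10
a[i]:   8 13  4  6 26 13  9 17 14 24
S:      8 21  4 10 47 23 19 40 37 64
Maximum is 64 (e.g. 4 + 6 + 13 + 17 + 24).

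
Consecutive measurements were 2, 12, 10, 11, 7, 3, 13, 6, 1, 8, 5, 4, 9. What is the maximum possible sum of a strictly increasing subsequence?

Let S[i] be the best sum of a strictly increasing subsequence ending at i:
i:      1  2  3  4  5  6  7  8  9 10 11 12 13
a[i]:   2 12 10 11  7  3 13  6  1  8  5  4  9
S:      2 14 12 23  9  5 36 11  1 19 10  9 28
Maximum is 36 (e.g. 2 + 10 + 11 + 13).

36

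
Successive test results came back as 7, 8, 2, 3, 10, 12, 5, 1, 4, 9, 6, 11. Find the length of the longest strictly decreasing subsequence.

3

Let dp[i] be the longest strictly decreasing subsequence ending at i:
i:      1  2  3  4  5  6  7  8  9 10 11 12
a[i]:   7  8  2  3 10 12  5  1  4  9  6 11
dp:     1  1  2  2  1  1  2  3  3  2  3  2
Maximum is 3.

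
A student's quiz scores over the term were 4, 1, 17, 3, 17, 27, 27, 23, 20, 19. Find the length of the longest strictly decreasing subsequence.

4

Negate each value so 'decreasing' becomes 'increasing', then run patience tails on the negated sequence:
-4 → extends → [-4]
-1 → extends → [-4, -1]
-17 → replaces -4 → [-17, -1]
-3 → replaces -1 → [-17, -3]
-17 → already a tail → [-17, -3]
-27 → replaces -17 → [-27, -3]
-27 → already a tail → [-27, -3]
-23 → replaces -3 → [-27, -23]
-20 → extends → [-27, -23, -20]
-19 → extends → [-27, -23, -20, -19]
Four tails, so the longest strictly decreasing subsequence of the original has length 4.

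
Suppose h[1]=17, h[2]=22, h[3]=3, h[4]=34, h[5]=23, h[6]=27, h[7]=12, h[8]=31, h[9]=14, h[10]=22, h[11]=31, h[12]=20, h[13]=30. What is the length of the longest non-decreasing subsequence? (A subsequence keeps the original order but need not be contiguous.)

Track the smallest tail for each achievable length (allowing ties):
17 → extends → [17]
22 → extends → [17, 22]
3 → replaces 17 → [3, 22]
34 → extends → [3, 22, 34]
23 → replaces 34 → [3, 22, 23]
27 → extends → [3, 22, 23, 27]
12 → replaces 22 → [3, 12, 23, 27]
31 → extends → [3, 12, 23, 27, 31]
14 → replaces 23 → [3, 12, 14, 27, 31]
22 → replaces 27 → [3, 12, 14, 22, 31]
31 → extends → [3, 12, 14, 22, 31, 31]
20 → replaces 22 → [3, 12, 14, 20, 31, 31]
30 → replaces 31 → [3, 12, 14, 20, 30, 31]
Six tails, so the longest non-decreasing subsequence has length 6 (e.g. 17, 22, 23, 27, 31, 31).

6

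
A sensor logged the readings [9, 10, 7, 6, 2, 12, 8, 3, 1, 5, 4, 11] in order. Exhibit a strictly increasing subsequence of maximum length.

Patience tails give the LIS length; then backtrack through the dp parents:
9 → extends → [9]
10 → extends → [9, 10]
7 → replaces 9 → [7, 10]
6 → replaces 7 → [6, 10]
2 → replaces 6 → [2, 10]
12 → extends → [2, 10, 12]
8 → replaces 10 → [2, 8, 12]
3 → replaces 8 → [2, 3, 12]
1 → replaces 2 → [1, 3, 12]
5 → replaces 12 → [1, 3, 5]
4 → replaces 5 → [1, 3, 4]
11 → extends → [1, 3, 4, 11]
Length 4; one witness is 2, 3, 5, 11.

2, 3, 5, 11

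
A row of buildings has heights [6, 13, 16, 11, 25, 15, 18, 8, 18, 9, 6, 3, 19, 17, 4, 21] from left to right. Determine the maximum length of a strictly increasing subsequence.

Track the smallest tail for each achievable length (strict):
6 → extends → [6]
13 → extends → [6, 13]
16 → extends → [6, 13, 16]
11 → replaces 13 → [6, 11, 16]
25 → extends → [6, 11, 16, 25]
15 → replaces 16 → [6, 11, 15, 25]
18 → replaces 25 → [6, 11, 15, 18]
8 → replaces 11 → [6, 8, 15, 18]
18 → already a tail → [6, 8, 15, 18]
9 → replaces 15 → [6, 8, 9, 18]
6 → already a tail → [6, 8, 9, 18]
3 → replaces 6 → [3, 8, 9, 18]
19 → extends → [3, 8, 9, 18, 19]
17 → replaces 18 → [3, 8, 9, 17, 19]
4 → replaces 8 → [3, 4, 9, 17, 19]
21 → extends → [3, 4, 9, 17, 19, 21]
Six tails, so the longest strictly increasing subsequence has length 6 (e.g. 6, 13, 16, 18, 19, 21).

6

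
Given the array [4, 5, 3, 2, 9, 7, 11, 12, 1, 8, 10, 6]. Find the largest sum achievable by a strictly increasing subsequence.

41

Let S[i] be the best sum of a strictly increasing subsequence ending at i:
i:      1  2  3  4  5  6  7  8  9 10 11 12
a[i]:   4  5  3  2  9  7 11 12  1  8 10  6
S:      4  9  3  2 18 16 29 41  1 24 34 15
Maximum is 41 (e.g. 4 + 5 + 9 + 11 + 12).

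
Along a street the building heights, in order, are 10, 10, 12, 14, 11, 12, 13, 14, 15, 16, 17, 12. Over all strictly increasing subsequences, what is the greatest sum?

Let S[i] be the best sum of a strictly increasing subsequence ending at i:
i:       1   2   3   4   5   6   7   8   9  10  11  12
a[i]:   10  10  12  14  11  12  13  14  15  16  17  12
S:      10  10  22  36  21  33  46  60  75  91 108  33
Maximum is 108 (e.g. 10 + 11 + 12 + 13 + 14 + 15 + 16 + 17).

108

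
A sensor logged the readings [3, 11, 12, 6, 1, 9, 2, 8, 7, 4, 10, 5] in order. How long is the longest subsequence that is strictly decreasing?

5

Negate each value so 'decreasing' becomes 'increasing', then run patience tails on the negated sequence:
-3 → extends → [-3]
-11 → replaces -3 → [-11]
-12 → replaces -11 → [-12]
-6 → extends → [-12, -6]
-1 → extends → [-12, -6, -1]
-9 → replaces -6 → [-12, -9, -1]
-2 → replaces -1 → [-12, -9, -2]
-8 → replaces -2 → [-12, -9, -8]
-7 → extends → [-12, -9, -8, -7]
-4 → extends → [-12, -9, -8, -7, -4]
-10 → replaces -9 → [-12, -10, -8, -7, -4]
-5 → replaces -4 → [-12, -10, -8, -7, -5]
Five tails, so the longest strictly decreasing subsequence of the original has length 5.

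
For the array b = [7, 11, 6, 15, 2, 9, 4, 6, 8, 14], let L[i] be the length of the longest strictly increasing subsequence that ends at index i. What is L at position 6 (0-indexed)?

2

dp[i] = 1 + max{dp[j] : j<i, b[j]<b[i]} (or 1 if no such j):
i:      0  1  2  3  4  5  6  7  8  9
b[i]:   7 11  6 15  2  9  4  6  8 14
dp:     1  2  1  3  1  2  2  3  4  5
At index 6 the value is 2.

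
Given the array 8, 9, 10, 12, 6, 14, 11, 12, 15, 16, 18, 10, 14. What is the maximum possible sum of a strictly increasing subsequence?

Let S[i] be the best sum of a strictly increasing subsequence ending at i:
i:       1   2   3   4   5   6   7   8   9  10  11  12  13
a[i]:    8   9  10  12   6  14  11  12  15  16  18  10  14
S:       8  17  27  39   6  53  38  50  68  84 102  27  64
Maximum is 102 (e.g. 8 + 9 + 10 + 12 + 14 + 15 + 16 + 18).

102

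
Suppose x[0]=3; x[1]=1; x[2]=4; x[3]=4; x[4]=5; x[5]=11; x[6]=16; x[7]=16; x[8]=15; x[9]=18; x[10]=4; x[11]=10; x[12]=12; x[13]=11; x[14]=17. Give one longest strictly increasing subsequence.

Patience tails give the LIS length; then backtrack through the dp parents:
3 → extends → [3]
1 → replaces 3 → [1]
4 → extends → [1, 4]
4 → already a tail → [1, 4]
5 → extends → [1, 4, 5]
11 → extends → [1, 4, 5, 11]
16 → extends → [1, 4, 5, 11, 16]
16 → already a tail → [1, 4, 5, 11, 16]
15 → replaces 16 → [1, 4, 5, 11, 15]
18 → extends → [1, 4, 5, 11, 15, 18]
4 → already a tail → [1, 4, 5, 11, 15, 18]
10 → replaces 11 → [1, 4, 5, 10, 15, 18]
12 → replaces 15 → [1, 4, 5, 10, 12, 18]
11 → replaces 12 → [1, 4, 5, 10, 11, 18]
17 → replaces 18 → [1, 4, 5, 10, 11, 17]
Length 6; one witness is 3, 4, 5, 11, 16, 18.

3, 4, 5, 11, 16, 18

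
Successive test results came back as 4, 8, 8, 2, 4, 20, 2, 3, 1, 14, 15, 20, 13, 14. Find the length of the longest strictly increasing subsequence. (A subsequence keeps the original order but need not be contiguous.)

5

Let dp[i] be the length of the longest such subsequence ending at index i:
i:      1  2  3  4  5  6  7  8  9 10 11 12 13 14
a[i]:   4  8  8  2  4 20  2  3  1 14 15 20 13 14
dp:     1  2  2  1  2  3  1  2  1  3  4  5  3  4
Maximum dp value is 5.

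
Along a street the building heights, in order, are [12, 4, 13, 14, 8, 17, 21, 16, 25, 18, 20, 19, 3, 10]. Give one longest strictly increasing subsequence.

12, 13, 14, 17, 21, 25

Patience tails give the LIS length; then backtrack through the dp parents:
12 → extends → [12]
4 → replaces 12 → [4]
13 → extends → [4, 13]
14 → extends → [4, 13, 14]
8 → replaces 13 → [4, 8, 14]
17 → extends → [4, 8, 14, 17]
21 → extends → [4, 8, 14, 17, 21]
16 → replaces 17 → [4, 8, 14, 16, 21]
25 → extends → [4, 8, 14, 16, 21, 25]
18 → replaces 21 → [4, 8, 14, 16, 18, 25]
20 → replaces 25 → [4, 8, 14, 16, 18, 20]
19 → replaces 20 → [4, 8, 14, 16, 18, 19]
3 → replaces 4 → [3, 8, 14, 16, 18, 19]
10 → replaces 14 → [3, 8, 10, 16, 18, 19]
Length 6; one witness is 12, 13, 14, 17, 21, 25.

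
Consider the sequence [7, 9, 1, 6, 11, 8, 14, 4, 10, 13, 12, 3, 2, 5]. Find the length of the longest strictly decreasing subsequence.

5

Let dp[i] be the longest strictly decreasing subsequence ending at i:
i:      1  2  3  4  5  6  7  8  9 10 11 12 13 14
a[i]:   7  9  1  6 11  8 14  4 10 13 12  3  2  5
dp:     1  1  2  2  1  2  1  3  2  2  3  4  5  4
Maximum is 5.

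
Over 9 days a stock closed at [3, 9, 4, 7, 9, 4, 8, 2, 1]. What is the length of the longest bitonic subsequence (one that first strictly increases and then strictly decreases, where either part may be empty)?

inc[i] = longest strictly increasing subsequence ending at i; dec[i] = longest strictly decreasing subsequence starting at i:
i:     1 2 3 4 5 6 7 8 9
a[i]:  3 9 4 7 9 4 8 2 1
inc:   1 2 2 3 4 2 4 1 1
dec:   3 5 3 4 4 3 3 2 1
Best peak at i=5 (value 9): inc=4, dec=4, length 4+4−1 = 7.

7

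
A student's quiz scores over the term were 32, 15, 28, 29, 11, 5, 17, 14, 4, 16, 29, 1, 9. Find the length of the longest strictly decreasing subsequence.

6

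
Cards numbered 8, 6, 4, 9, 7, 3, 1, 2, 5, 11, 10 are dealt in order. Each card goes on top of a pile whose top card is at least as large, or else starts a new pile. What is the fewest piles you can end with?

4

The minimum number of non-increasing subsequences covering a sequence equals the length of its longest strictly increasing subsequence.
LIS length is 4 (e.g. 1, 2, 5, 11), so 4 piles are needed.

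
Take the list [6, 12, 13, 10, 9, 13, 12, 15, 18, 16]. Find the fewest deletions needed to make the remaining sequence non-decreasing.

Fewest deletions = n − (longest non-decreasing subsequence).
i:      1  2  3  4  5  6  7  8  9 10
a[i]:   6 12 13 10  9 13 12 15 18 16
dp:     1  2  3  2  2  4  3  5  6  6
max dp = 6, so deletions = 10 − 6 = 4.

4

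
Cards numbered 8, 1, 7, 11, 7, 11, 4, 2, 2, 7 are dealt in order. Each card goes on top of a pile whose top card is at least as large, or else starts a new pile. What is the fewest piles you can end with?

3

Place each on the leftmost legal pile:
8 → new pile 1 (tops now [8])
1 → pile 1 (tops now [1])
7 → new pile 2 (tops now [1, 7])
11 → new pile 3 (tops now [1, 7, 11])
7 → pile 2 (tops now [1, 7, 11])
11 → pile 3 (tops now [1, 7, 11])
4 → pile 2 (tops now [1, 4, 11])
2 → pile 2 (tops now [1, 2, 11])
2 → pile 2 (tops now [1, 2, 11])
7 → pile 3 (tops now [1, 2, 7])
Three piles.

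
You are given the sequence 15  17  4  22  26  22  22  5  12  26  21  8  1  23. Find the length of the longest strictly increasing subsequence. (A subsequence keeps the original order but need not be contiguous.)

5

Track the smallest tail for each achievable length (strict):
15 → extends → [15]
17 → extends → [15, 17]
4 → replaces 15 → [4, 17]
22 → extends → [4, 17, 22]
26 → extends → [4, 17, 22, 26]
22 → already a tail → [4, 17, 22, 26]
22 → already a tail → [4, 17, 22, 26]
5 → replaces 17 → [4, 5, 22, 26]
12 → replaces 22 → [4, 5, 12, 26]
26 → already a tail → [4, 5, 12, 26]
21 → replaces 26 → [4, 5, 12, 21]
8 → replaces 12 → [4, 5, 8, 21]
1 → replaces 4 → [1, 5, 8, 21]
23 → extends → [1, 5, 8, 21, 23]
Five tails, so the longest strictly increasing subsequence has length 5 (e.g. 4, 5, 12, 21, 23).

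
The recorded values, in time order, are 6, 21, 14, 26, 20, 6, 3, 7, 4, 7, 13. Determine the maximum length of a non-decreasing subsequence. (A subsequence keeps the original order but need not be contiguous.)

5

Track the smallest tail for each achievable length (allowing ties):
6 → extends → [6]
21 → extends → [6, 21]
14 → replaces 21 → [6, 14]
26 → extends → [6, 14, 26]
20 → replaces 26 → [6, 14, 20]
6 → replaces 14 → [6, 6, 20]
3 → replaces 6 → [3, 6, 20]
7 → replaces 20 → [3, 6, 7]
4 → replaces 6 → [3, 4, 7]
7 → extends → [3, 4, 7, 7]
13 → extends → [3, 4, 7, 7, 13]
Five tails, so the longest non-decreasing subsequence has length 5 (e.g. 6, 6, 7, 7, 13).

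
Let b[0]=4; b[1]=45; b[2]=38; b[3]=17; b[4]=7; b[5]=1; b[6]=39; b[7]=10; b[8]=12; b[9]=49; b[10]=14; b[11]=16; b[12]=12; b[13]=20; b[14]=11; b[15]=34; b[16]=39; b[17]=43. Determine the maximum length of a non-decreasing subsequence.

10

Let dp[i] be the length of the longest such subsequence ending at index i:
i:      0  1  2  3  4  5  6  7  8  9 10 11 12 13 14 15 16 17
b[i]:   4 45 38 17  7  1 39 10 12 49 14 16 12 20 11 34 39 43
dp:     1  2  2  2  2  1  3  3  4  5  5  6  5  7  4  8  9 10
Maximum dp value is 10.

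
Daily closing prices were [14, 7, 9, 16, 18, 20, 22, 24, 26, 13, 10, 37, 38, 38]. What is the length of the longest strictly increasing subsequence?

Track the smallest tail for each achievable length (strict):
14 → extends → [14]
7 → replaces 14 → [7]
9 → extends → [7, 9]
16 → extends → [7, 9, 16]
18 → extends → [7, 9, 16, 18]
20 → extends → [7, 9, 16, 18, 20]
22 → extends → [7, 9, 16, 18, 20, 22]
24 → extends → [7, 9, 16, 18, 20, 22, 24]
26 → extends → [7, 9, 16, 18, 20, 22, 24, 26]
13 → replaces 16 → [7, 9, 13, 18, 20, 22, 24, 26]
10 → replaces 13 → [7, 9, 10, 18, 20, 22, 24, 26]
37 → extends → [7, 9, 10, 18, 20, 22, 24, 26, 37]
38 → extends → [7, 9, 10, 18, 20, 22, 24, 26, 37, 38]
38 → already a tail → [7, 9, 10, 18, 20, 22, 24, 26, 37, 38]
Ten tails, so the longest strictly increasing subsequence has length 10 (e.g. 7, 9, 16, 18, 20, 22, 24, 26, 37, 38).

10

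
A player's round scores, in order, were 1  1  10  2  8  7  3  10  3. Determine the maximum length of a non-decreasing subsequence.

5

Let dp[i] be the length of the longest such subsequence ending at index i:
i:      1  2  3  4  5  6  7  8  9
a[i]:   1  1 10  2  8  7  3 10  3
dp:     1  2  3  3  4  4  4  5  5
Maximum dp value is 5.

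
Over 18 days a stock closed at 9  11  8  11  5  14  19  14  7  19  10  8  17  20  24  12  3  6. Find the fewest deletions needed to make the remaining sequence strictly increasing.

12

Fewest deletions = n − (longest strictly increasing subsequence).
i:      1  2  3  4  5  6  7  8  9 10 11 12 13 14 15 16 17 18
a[i]:   9 11  8 11  5 14 19 14  7 19 10  8 17 20 24 12  3  6
dp:     1  2  1  2  1  3  4  3  2  4  3  3  4  5  6  4  1  2
max dp = 6, so deletions = 18 − 6 = 12.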